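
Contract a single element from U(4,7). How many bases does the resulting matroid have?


Contracting e from U(4,7) gives U(3,6).
Bases of U(3,6) = (6 choose 3) = 20.

20


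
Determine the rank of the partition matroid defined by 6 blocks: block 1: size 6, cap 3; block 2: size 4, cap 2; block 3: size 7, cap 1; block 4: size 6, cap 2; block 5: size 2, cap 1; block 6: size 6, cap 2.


Rank of a partition matroid = sum of min(|Si|, ci) for each block.
= min(6,3) + min(4,2) + min(7,1) + min(6,2) + min(2,1) + min(6,2)
= 3 + 2 + 1 + 2 + 1 + 2
= 11.

11


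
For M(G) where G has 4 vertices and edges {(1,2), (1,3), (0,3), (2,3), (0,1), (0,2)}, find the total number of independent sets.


An independent set in a graphic matroid is an acyclic edge subset.
G has 4 vertices and 6 edges.
Enumerate all 2^6 = 64 subsets, checking for acyclicity.
Total independent sets = 38.

38


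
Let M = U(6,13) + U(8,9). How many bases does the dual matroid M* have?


(M1+M2)* = M1* + M2*.
M1* = U(7,13), bases: C(13,7) = 1716.
M2* = U(1,9), bases: C(9,1) = 9.
|B(M*)| = 1716 * 9 = 15444.

15444


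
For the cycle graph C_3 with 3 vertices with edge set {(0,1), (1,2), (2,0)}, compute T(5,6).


T(C_3; x,y) = x + x^2 + ... + x^(2) + y.
T(5,6) = 5^1 + 5^2 + 6
= 5 + 25 + 6
= 36.

36


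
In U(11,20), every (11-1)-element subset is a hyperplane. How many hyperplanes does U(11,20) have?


Hyperplanes of U(11,20) are flats of rank 10.
In a uniform matroid, these are exactly the (10)-element subsets.
Count = C(20,10) = 20! / (10! * 10!) = 184756.

184756


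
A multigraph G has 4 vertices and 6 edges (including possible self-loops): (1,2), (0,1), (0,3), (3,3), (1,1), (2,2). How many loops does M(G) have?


In a graphic matroid, a loop is a self-loop edge (u,u) with rank 0.
Examining all 6 edges for self-loops...
Self-loops found: (3,3), (1,1), (2,2)
Number of loops = 3.

3


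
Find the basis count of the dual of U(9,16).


The dual of U(r,n) is U(n-r, n) = U(7,16).
Bases of U(7,16) are all (7)-element subsets.
|B(M*)| = C(16,7) = 11440.

11440


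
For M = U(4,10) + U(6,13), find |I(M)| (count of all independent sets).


For a direct sum, |I(M1+M2)| = |I(M1)| * |I(M2)|.
|I(U(4,10))| = sum C(10,k) for k=0..4 = 386.
|I(U(6,13))| = sum C(13,k) for k=0..6 = 4096.
Total = 386 * 4096 = 1581056.

1581056


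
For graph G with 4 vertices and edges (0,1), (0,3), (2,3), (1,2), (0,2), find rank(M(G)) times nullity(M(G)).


r(M) = |V| - c = 4 - 1 = 3.
nullity = |E| - r(M) = 5 - 3 = 2.
Product = 3 * 2 = 6.

6


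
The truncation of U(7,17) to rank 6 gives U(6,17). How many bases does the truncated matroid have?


Truncating U(7,17) to rank 6 gives U(6,17).
Bases of U(6,17) are all 6-element subsets of 17 elements.
Number of bases = C(17,6) = 12376.

12376


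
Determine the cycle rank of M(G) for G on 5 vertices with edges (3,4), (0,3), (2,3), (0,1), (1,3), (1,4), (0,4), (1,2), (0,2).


Cycle rank (nullity) = |E| - r(M) = |E| - (|V| - c).
|E| = 9, |V| = 5, c = 1.
Nullity = 9 - (5 - 1) = 9 - 4 = 5.

5


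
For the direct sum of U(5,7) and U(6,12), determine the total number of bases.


Bases of a direct sum M1 + M2: |B| = |B(M1)| * |B(M2)|.
|B(U(5,7))| = C(7,5) = 21.
|B(U(6,12))| = C(12,6) = 924.
Total bases = 21 * 924 = 19404.

19404


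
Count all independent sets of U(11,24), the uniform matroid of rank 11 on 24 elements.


Independent sets of U(11,24) are all subsets of size <= 11.
Count = (24 choose 0) + (24 choose 1) + (24 choose 2) + (24 choose 3) + (24 choose 4) + (24 choose 5) + (24 choose 6) + (24 choose 7) + (24 choose 8) + (24 choose 9) + (24 choose 10) + (24 choose 11)
     = 1 + 24 + 276 + 2024 + 10626 + 42504 + 134596 + 346104 + 735471 + 1307504 + 1961256 + 2496144
     = 7036530.

7036530


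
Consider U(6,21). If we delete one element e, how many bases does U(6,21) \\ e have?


Deleting e from U(6,21) gives U(6,20) since n > r.
Bases of U(6,20) = C(20,6) = 20! / (6! * 14!) = 38760.

38760


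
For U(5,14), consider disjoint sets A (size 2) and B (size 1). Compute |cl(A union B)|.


|A union B| = 2 + 1 = 3 (disjoint).
In U(5,14), cl(S) = S if |S| < 5, else cl(S) = E.
Since 3 < 5, cl(A union B) = A union B.
|cl(A union B)| = 3.

3


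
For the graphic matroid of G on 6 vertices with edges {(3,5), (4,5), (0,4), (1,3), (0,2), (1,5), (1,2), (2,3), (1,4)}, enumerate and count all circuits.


A circuit in a graphic matroid = edge set of a simple cycle.
G has 6 vertices and 9 edges.
Enumerating all minimal edge subsets forming cycles...
Total circuits found: 13.

13


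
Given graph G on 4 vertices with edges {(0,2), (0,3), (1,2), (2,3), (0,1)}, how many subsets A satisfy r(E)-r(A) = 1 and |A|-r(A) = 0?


R(x,y) = sum over A in 2^E of x^(r(E)-r(A)) * y^(|A|-r(A)).
G has 4 vertices, 5 edges. r(E) = 3.
Enumerate all 2^5 = 32 subsets.
Count subsets with r(E)-r(A)=1 and |A|-r(A)=0: 10.

10


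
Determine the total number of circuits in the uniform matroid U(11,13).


In U(11,13), circuits are the (12)-element subsets.
Any set of 12 elements is dependent, and removing any one element gives
an independent set of size 11, so it is a minimal dependent set.
Number of circuits = C(13,12) = 13! / (12! * 1!) = 13.

13


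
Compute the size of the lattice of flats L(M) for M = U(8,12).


Flats of U(8,12): every subset of size < 8 is a flat, plus E itself.
Count = (12 choose 0) + (12 choose 1) + (12 choose 2) + (12 choose 3) + (12 choose 4) + (12 choose 5) + (12 choose 6) + (12 choose 7) + 1
     = 1 + 12 + 66 + 220 + 495 + 792 + 924 + 792 + 1
     = 3303.

3303


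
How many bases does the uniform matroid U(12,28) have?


Bases of U(12,28) are all 12-element subsets of the 28-element ground set.
Number of bases = C(28,12).
C(28,12) = 28! / (12! * 16!) = 30421755.

30421755


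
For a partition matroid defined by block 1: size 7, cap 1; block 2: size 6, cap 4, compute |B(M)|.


A basis picks exactly ci elements from block i.
Number of bases = product of C(|Si|, ci).
= C(7,1) * C(6,4)
= 7 * 15
= 105.

105


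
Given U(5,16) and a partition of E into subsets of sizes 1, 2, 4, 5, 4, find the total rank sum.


r(Ai) = min(|Ai|, 5) for each part.
Sum = min(1,5) + min(2,5) + min(4,5) + min(5,5) + min(4,5)
    = 1 + 2 + 4 + 5 + 4
    = 16.

16


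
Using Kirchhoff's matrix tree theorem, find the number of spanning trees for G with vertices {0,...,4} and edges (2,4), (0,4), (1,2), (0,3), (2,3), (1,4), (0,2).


By Kirchhoff's matrix tree theorem, the number of spanning trees equals
the determinant of any cofactor of the Laplacian matrix L.
G has 5 vertices and 7 edges.
Computing the (4 x 4) cofactor determinant gives 21.

21


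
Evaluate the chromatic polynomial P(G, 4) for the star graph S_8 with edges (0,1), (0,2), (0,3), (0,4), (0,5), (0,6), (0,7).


P(tree, k) = k * (k-1)^(7) for any tree on 8 vertices.
P(4) = 4 * 3^7 = 4 * 2187 = 8748.

8748


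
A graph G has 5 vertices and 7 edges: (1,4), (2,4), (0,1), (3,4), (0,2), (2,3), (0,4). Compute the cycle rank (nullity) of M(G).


Cycle rank (nullity) = |E| - r(M) = |E| - (|V| - c).
|E| = 7, |V| = 5, c = 1.
Nullity = 7 - (5 - 1) = 7 - 4 = 3.

3


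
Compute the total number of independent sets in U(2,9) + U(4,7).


For a direct sum, |I(M1+M2)| = |I(M1)| * |I(M2)|.
|I(U(2,9))| = sum C(9,k) for k=0..2 = 46.
|I(U(4,7))| = sum C(7,k) for k=0..4 = 99.
Total = 46 * 99 = 4554.

4554


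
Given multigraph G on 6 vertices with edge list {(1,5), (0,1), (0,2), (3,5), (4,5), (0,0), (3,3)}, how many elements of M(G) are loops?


In a graphic matroid, a loop is a self-loop edge (u,u) with rank 0.
Examining all 7 edges for self-loops...
Self-loops found: (0,0), (3,3)
Number of loops = 2.

2


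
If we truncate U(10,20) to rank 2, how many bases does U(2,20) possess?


Truncating U(10,20) to rank 2 gives U(2,20).
Bases of U(2,20) are all 2-element subsets of 20 elements.
Number of bases = C(20,2) = (20 * 19) / (1 * 2) = 190.

190


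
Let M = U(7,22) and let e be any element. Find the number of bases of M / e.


Contracting e from U(7,22) gives U(6,21).
Bases of U(6,21) = (21 choose 6) = 54264.

54264


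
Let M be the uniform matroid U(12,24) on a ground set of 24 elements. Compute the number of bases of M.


Bases of U(12,24) are all 12-element subsets of the 24-element ground set.
Number of bases = C(24,12).
(24 choose 12) = 2704156.

2704156


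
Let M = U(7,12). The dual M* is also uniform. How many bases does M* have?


The dual of U(r,n) is U(n-r, n) = U(5,12).
Bases of U(5,12) are all (5)-element subsets.
|B(M*)| = C(12,5) = 12! / (5! * 7!) = 792.

792


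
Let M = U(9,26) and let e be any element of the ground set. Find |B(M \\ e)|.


Deleting e from U(9,26) gives U(9,25) since n > r.
Bases of U(9,25) = C(25,9) = 2042975.

2042975


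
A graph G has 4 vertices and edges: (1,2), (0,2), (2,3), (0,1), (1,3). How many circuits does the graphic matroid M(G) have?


A circuit in a graphic matroid = edge set of a simple cycle.
G has 4 vertices and 5 edges.
Enumerating all minimal edge subsets forming cycles...
Total circuits found: 3.

3


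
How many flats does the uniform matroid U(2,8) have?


Flats of U(2,8): every subset of size < 2 is a flat, plus E itself.
Count = C(8,0) + C(8,1) + 1
     = 1 + 8 + 1
     = 10.

10


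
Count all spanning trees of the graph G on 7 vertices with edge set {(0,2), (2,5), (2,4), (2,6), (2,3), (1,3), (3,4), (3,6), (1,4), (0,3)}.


By Kirchhoff's matrix tree theorem, the number of spanning trees equals
the determinant of any cofactor of the Laplacian matrix L.
G has 7 vertices and 10 edges.
Computing the (6 x 6) cofactor determinant gives 52.

52


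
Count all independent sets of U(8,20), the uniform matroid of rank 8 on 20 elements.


Independent sets of U(8,20) are all subsets of size <= 8.
Count = C(20,0) + C(20,1) + C(20,2) + C(20,3) + C(20,4) + C(20,5) + C(20,6) + C(20,7) + C(20,8)
     = 1 + 20 + 190 + 1140 + 4845 + 15504 + 38760 + 77520 + 125970
     = 263950.

263950


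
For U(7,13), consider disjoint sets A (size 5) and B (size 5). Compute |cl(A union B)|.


|A union B| = 5 + 5 = 10 (disjoint).
In U(7,13), cl(S) = S if |S| < 7, else cl(S) = E.
Since 10 >= 7, cl(A union B) = E.
|cl(A union B)| = 13.

13


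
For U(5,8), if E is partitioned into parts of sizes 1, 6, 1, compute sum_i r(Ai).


r(Ai) = min(|Ai|, 5) for each part.
Sum = min(1,5) + min(6,5) + min(1,5)
    = 1 + 5 + 1
    = 7.

7


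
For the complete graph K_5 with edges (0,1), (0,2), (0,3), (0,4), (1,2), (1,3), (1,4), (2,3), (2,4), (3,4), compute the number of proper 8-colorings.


P(K_5, k) = k(k-1)(k-2)...(k-4).
P(8) = (8) * (7) * (6) * (5) * (4) = 6720.

6720


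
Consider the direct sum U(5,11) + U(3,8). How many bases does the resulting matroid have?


Bases of a direct sum M1 + M2: |B| = |B(M1)| * |B(M2)|.
|B(U(5,11))| = C(11,5) = 462.
|B(U(3,8))| = C(8,3) = 56.
Total bases = 462 * 56 = 25872.

25872


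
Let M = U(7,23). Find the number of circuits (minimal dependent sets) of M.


In U(7,23), circuits are the (8)-element subsets.
Any set of 8 elements is dependent, and removing any one element gives
an independent set of size 7, so it is a minimal dependent set.
Number of circuits = C(23,8) = 23! / (8! * 15!) = 490314.

490314


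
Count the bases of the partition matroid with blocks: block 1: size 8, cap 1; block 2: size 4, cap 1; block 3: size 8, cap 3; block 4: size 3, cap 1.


A basis picks exactly ci elements from block i.
Number of bases = product of C(|Si|, ci).
= C(8,1) * C(4,1) * C(8,3) * C(3,1)
= 8 * 4 * 56 * 3
= 5376.

5376


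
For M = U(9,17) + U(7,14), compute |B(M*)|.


(M1+M2)* = M1* + M2*.
M1* = U(8,17), bases: C(17,8) = 24310.
M2* = U(7,14), bases: C(14,7) = 3432.
|B(M*)| = 24310 * 3432 = 83431920.

83431920


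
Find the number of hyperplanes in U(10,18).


Hyperplanes of U(10,18) are flats of rank 9.
In a uniform matroid, these are exactly the (9)-element subsets.
Count = C(18,9) = 48620.

48620


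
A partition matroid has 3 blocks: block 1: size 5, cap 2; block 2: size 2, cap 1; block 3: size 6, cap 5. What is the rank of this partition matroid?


Rank of a partition matroid = sum of min(|Si|, ci) for each block.
= min(5,2) + min(2,1) + min(6,5)
= 2 + 1 + 5
= 8.

8


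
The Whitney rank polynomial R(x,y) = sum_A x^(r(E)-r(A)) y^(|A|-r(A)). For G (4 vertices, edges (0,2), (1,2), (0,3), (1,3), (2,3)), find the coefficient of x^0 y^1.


R(x,y) = sum over A in 2^E of x^(r(E)-r(A)) * y^(|A|-r(A)).
G has 4 vertices, 5 edges. r(E) = 3.
Enumerate all 2^5 = 32 subsets.
Count subsets with r(E)-r(A)=0 and |A|-r(A)=1: 5.

5


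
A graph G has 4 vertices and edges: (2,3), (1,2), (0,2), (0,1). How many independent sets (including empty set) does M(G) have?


An independent set in a graphic matroid is an acyclic edge subset.
G has 4 vertices and 4 edges.
Enumerate all 2^4 = 16 subsets, checking for acyclicity.
Total independent sets = 14.

14


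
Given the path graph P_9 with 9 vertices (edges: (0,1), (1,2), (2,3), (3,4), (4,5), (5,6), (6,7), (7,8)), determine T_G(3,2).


A path on 9 vertices is a tree with 8 edges.
T(x,y) = x^(8) for any tree.
T(3,2) = 3^8 = 6561.

6561


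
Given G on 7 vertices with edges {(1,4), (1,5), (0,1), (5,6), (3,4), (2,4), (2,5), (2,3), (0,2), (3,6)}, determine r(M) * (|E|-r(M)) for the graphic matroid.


r(M) = |V| - c = 7 - 1 = 6.
nullity = |E| - r(M) = 10 - 6 = 4.
Product = 6 * 4 = 24.

24


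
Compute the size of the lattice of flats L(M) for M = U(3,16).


Flats of U(3,16): every subset of size < 3 is a flat, plus E itself.
Count = C(16,0) + C(16,1) + C(16,2) + 1
     = 1 + 16 + 120 + 1
     = 138.

138


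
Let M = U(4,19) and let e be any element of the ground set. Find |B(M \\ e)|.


Deleting e from U(4,19) gives U(4,18) since n > r.
Bases of U(4,18) = (18 choose 4) = 3060.

3060


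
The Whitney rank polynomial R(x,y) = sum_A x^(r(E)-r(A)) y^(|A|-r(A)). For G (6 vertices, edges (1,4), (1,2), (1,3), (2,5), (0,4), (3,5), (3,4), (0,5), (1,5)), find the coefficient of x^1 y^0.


R(x,y) = sum over A in 2^E of x^(r(E)-r(A)) * y^(|A|-r(A)).
G has 6 vertices, 9 edges. r(E) = 5.
Enumerate all 2^9 = 512 subsets.
Count subsets with r(E)-r(A)=1 and |A|-r(A)=0: 104.

104


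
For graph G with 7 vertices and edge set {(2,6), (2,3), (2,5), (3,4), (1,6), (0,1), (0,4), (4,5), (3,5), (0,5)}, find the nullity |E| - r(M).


Cycle rank (nullity) = |E| - r(M) = |E| - (|V| - c).
|E| = 10, |V| = 7, c = 1.
Nullity = 10 - (7 - 1) = 10 - 6 = 4.

4


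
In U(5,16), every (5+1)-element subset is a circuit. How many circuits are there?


In U(5,16), circuits are the (6)-element subsets.
Any set of 6 elements is dependent, and removing any one element gives
an independent set of size 5, so it is a minimal dependent set.
Number of circuits = C(16,6) = 16! / (6! * 10!) = 8008.

8008


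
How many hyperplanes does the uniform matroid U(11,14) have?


Hyperplanes of U(11,14) are flats of rank 10.
In a uniform matroid, these are exactly the (10)-element subsets.
Count = C(14,10) = 1001.

1001


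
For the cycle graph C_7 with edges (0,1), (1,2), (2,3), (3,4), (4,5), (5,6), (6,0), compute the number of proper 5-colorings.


P(C_7, k) = (k-1)^7 + (-1)^7*(k-1).
P(5) = (4)^7 - 4
= 16384 - 4 = 16380.

16380


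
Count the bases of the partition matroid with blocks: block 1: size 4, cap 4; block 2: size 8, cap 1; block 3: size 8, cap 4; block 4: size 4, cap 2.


A basis picks exactly ci elements from block i.
Number of bases = product of C(|Si|, ci).
= C(4,4) * C(8,1) * C(8,4) * C(4,2)
= 1 * 8 * 70 * 6
= 3360.

3360


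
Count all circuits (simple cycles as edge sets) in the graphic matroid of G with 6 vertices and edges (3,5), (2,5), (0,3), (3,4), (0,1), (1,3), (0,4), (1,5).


A circuit in a graphic matroid = edge set of a simple cycle.
G has 6 vertices and 8 edges.
Enumerating all minimal edge subsets forming cycles...
Total circuits found: 6.

6


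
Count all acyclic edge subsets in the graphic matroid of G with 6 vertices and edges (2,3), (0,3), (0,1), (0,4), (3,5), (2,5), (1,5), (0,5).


An independent set in a graphic matroid is an acyclic edge subset.
G has 6 vertices and 8 edges.
Enumerate all 2^8 = 256 subsets, checking for acyclicity.
Total independent sets = 164.

164


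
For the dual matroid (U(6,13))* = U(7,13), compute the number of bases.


The dual of U(r,n) is U(n-r, n) = U(7,13).
Bases of U(7,13) are all (7)-element subsets.
|B(M*)| = C(13,7) = 1716.

1716


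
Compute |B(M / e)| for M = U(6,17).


Contracting e from U(6,17) gives U(5,16).
Bases of U(5,16) = (16 choose 5) = 4368.

4368


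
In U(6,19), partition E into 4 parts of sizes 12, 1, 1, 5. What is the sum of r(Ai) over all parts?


r(Ai) = min(|Ai|, 6) for each part.
Sum = min(12,6) + min(1,6) + min(1,6) + min(5,6)
    = 6 + 1 + 1 + 5
    = 13.

13


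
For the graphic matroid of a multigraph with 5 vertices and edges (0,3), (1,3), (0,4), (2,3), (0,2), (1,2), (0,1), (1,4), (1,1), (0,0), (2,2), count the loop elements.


In a graphic matroid, a loop is a self-loop edge (u,u) with rank 0.
Examining all 11 edges for self-loops...
Self-loops found: (1,1), (0,0), (2,2)
Number of loops = 3.

3


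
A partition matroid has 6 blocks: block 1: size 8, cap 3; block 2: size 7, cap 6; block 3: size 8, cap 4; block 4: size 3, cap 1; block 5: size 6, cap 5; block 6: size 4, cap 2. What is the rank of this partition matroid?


Rank of a partition matroid = sum of min(|Si|, ci) for each block.
= min(8,3) + min(7,6) + min(8,4) + min(3,1) + min(6,5) + min(4,2)
= 3 + 6 + 4 + 1 + 5 + 2
= 21.

21


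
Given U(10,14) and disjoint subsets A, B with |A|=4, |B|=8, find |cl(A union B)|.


|A union B| = 4 + 8 = 12 (disjoint).
In U(10,14), cl(S) = S if |S| < 10, else cl(S) = E.
Since 12 >= 10, cl(A union B) = E.
|cl(A union B)| = 14.

14


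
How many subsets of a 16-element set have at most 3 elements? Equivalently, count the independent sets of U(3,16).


Independent sets of U(3,16) are all subsets of size <= 3.
Count = (16 choose 0) + (16 choose 1) + (16 choose 2) + (16 choose 3)
     = 1 + 16 + 120 + 560
     = 697.

697


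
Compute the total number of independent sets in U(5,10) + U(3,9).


For a direct sum, |I(M1+M2)| = |I(M1)| * |I(M2)|.
|I(U(5,10))| = sum C(10,k) for k=0..5 = 638.
|I(U(3,9))| = sum C(9,k) for k=0..3 = 130.
Total = 638 * 130 = 82940.

82940


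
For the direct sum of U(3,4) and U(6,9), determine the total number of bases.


Bases of a direct sum M1 + M2: |B| = |B(M1)| * |B(M2)|.
|B(U(3,4))| = C(4,3) = 4.
|B(U(6,9))| = C(9,6) = 84.
Total bases = 4 * 84 = 336.

336


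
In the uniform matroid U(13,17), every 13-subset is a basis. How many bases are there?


Bases of U(13,17) are all 13-element subsets of the 17-element ground set.
Number of bases = C(17,13).
(17 choose 13) = 2380.

2380


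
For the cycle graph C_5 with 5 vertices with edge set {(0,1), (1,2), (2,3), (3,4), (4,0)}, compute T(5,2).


T(C_5; x,y) = x + x^2 + ... + x^(4) + y.
T(5,2) = 5^1 + 5^2 + 5^3 + 5^4 + 2
= 5 + 25 + 125 + 625 + 2
= 782.

782


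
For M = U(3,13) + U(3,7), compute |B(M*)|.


(M1+M2)* = M1* + M2*.
M1* = U(10,13), bases: C(13,10) = 286.
M2* = U(4,7), bases: C(7,4) = 35.
|B(M*)| = 286 * 35 = 10010.

10010


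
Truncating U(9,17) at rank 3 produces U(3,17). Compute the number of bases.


Truncating U(9,17) to rank 3 gives U(3,17).
Bases of U(3,17) are all 3-element subsets of 17 elements.
Number of bases = C(17,3) = 17! / (3! * 14!) = 680.

680


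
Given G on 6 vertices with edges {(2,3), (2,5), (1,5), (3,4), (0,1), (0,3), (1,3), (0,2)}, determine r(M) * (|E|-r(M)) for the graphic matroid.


r(M) = |V| - c = 6 - 1 = 5.
nullity = |E| - r(M) = 8 - 5 = 3.
Product = 5 * 3 = 15.

15


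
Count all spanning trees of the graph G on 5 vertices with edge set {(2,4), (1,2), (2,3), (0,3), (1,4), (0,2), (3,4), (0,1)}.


By Kirchhoff's matrix tree theorem, the number of spanning trees equals
the determinant of any cofactor of the Laplacian matrix L.
G has 5 vertices and 8 edges.
Computing the (4 x 4) cofactor determinant gives 45.

45


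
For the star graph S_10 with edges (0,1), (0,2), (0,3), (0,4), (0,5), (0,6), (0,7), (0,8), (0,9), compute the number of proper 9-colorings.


P(tree, k) = k * (k-1)^(9) for any tree on 10 vertices.
P(9) = 9 * 8^9 = 9 * 134217728 = 1207959552.

1207959552


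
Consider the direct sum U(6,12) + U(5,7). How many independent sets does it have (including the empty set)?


For a direct sum, |I(M1+M2)| = |I(M1)| * |I(M2)|.
|I(U(6,12))| = sum C(12,k) for k=0..6 = 2510.
|I(U(5,7))| = sum C(7,k) for k=0..5 = 120.
Total = 2510 * 120 = 301200.

301200


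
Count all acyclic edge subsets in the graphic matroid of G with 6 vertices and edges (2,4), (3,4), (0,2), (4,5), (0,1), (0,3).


An independent set in a graphic matroid is an acyclic edge subset.
G has 6 vertices and 6 edges.
Enumerate all 2^6 = 64 subsets, checking for acyclicity.
Total independent sets = 60.

60


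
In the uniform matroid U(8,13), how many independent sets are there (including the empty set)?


Independent sets of U(8,13) are all subsets of size <= 8.
Count = C(13,0) + C(13,1) + C(13,2) + C(13,3) + C(13,4) + C(13,5) + C(13,6) + C(13,7) + C(13,8)
     = 1 + 13 + 78 + 286 + 715 + 1287 + 1716 + 1716 + 1287
     = 7099.

7099


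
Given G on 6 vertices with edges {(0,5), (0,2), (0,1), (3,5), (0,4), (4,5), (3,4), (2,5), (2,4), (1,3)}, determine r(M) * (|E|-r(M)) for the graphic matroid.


r(M) = |V| - c = 6 - 1 = 5.
nullity = |E| - r(M) = 10 - 5 = 5.
Product = 5 * 5 = 25.

25


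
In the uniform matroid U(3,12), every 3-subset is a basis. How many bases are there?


Bases of U(3,12) are all 3-element subsets of the 12-element ground set.
Number of bases = C(12,3).
(12 choose 3) = 220.

220


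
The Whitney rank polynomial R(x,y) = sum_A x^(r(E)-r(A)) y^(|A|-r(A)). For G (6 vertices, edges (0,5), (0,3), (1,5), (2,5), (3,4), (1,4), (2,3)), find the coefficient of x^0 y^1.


R(x,y) = sum over A in 2^E of x^(r(E)-r(A)) * y^(|A|-r(A)).
G has 6 vertices, 7 edges. r(E) = 5.
Enumerate all 2^7 = 128 subsets.
Count subsets with r(E)-r(A)=0 and |A|-r(A)=1: 7.

7


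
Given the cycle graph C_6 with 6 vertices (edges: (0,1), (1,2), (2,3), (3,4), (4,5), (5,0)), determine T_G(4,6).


T(C_6; x,y) = x + x^2 + ... + x^(5) + y.
T(4,6) = 4^1 + 4^2 + 4^3 + 4^4 + 4^5 + 6
= 4 + 16 + 64 + 256 + 1024 + 6
= 1370.

1370


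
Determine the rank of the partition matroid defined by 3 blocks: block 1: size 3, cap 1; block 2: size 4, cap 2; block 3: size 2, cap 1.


Rank of a partition matroid = sum of min(|Si|, ci) for each block.
= min(3,1) + min(4,2) + min(2,1)
= 1 + 2 + 1
= 4.

4


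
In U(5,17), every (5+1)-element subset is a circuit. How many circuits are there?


In U(5,17), circuits are the (6)-element subsets.
Any set of 6 elements is dependent, and removing any one element gives
an independent set of size 5, so it is a minimal dependent set.
Number of circuits = (17 choose 6) = 12376.

12376


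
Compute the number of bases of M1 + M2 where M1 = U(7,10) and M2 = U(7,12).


Bases of a direct sum M1 + M2: |B| = |B(M1)| * |B(M2)|.
|B(U(7,10))| = C(10,7) = 120.
|B(U(7,12))| = C(12,7) = 792.
Total bases = 120 * 792 = 95040.

95040


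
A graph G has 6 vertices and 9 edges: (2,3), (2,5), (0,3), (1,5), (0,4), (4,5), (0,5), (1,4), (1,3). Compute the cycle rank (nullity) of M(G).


Cycle rank (nullity) = |E| - r(M) = |E| - (|V| - c).
|E| = 9, |V| = 6, c = 1.
Nullity = 9 - (6 - 1) = 9 - 5 = 4.

4


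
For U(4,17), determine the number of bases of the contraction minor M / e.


Contracting e from U(4,17) gives U(3,16).
Bases of U(3,16) = C(16,3) = (16 * 15 * 14) / (1 * 2 * 3) = 560.

560


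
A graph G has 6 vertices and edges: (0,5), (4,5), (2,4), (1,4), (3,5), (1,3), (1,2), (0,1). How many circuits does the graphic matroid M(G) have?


A circuit in a graphic matroid = edge set of a simple cycle.
G has 6 vertices and 8 edges.
Enumerating all minimal edge subsets forming cycles...
Total circuits found: 6.

6


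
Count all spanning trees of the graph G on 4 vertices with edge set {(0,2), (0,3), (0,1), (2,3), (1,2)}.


By Kirchhoff's matrix tree theorem, the number of spanning trees equals
the determinant of any cofactor of the Laplacian matrix L.
G has 4 vertices and 5 edges.
Computing the (3 x 3) cofactor determinant gives 8.

8


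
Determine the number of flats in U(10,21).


Flats of U(10,21): every subset of size < 10 is a flat, plus E itself.
Count = C(21,0) + C(21,1) + C(21,2) + C(21,3) + C(21,4) + C(21,5) + C(21,6) + C(21,7) + C(21,8) + C(21,9) + 1
     = 1 + 21 + 210 + 1330 + 5985 + 20349 + 54264 + 116280 + 203490 + 293930 + 1
     = 695861.

695861


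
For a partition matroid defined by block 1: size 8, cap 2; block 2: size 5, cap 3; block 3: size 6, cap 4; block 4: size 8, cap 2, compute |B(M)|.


A basis picks exactly ci elements from block i.
Number of bases = product of C(|Si|, ci).
= C(8,2) * C(5,3) * C(6,4) * C(8,2)
= 28 * 10 * 15 * 28
= 117600.

117600


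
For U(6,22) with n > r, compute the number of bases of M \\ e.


Deleting e from U(6,22) gives U(6,21) since n > r.
Bases of U(6,21) = (21 choose 6) = 54264.

54264


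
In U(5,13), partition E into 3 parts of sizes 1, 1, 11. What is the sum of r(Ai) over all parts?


r(Ai) = min(|Ai|, 5) for each part.
Sum = min(1,5) + min(1,5) + min(11,5)
    = 1 + 1 + 5
    = 7.

7


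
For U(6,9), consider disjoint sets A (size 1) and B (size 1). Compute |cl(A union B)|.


|A union B| = 1 + 1 = 2 (disjoint).
In U(6,9), cl(S) = S if |S| < 6, else cl(S) = E.
Since 2 < 6, cl(A union B) = A union B.
|cl(A union B)| = 2.

2


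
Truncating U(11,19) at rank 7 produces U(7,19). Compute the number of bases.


Truncating U(11,19) to rank 7 gives U(7,19).
Bases of U(7,19) are all 7-element subsets of 19 elements.
Number of bases = (19 choose 7) = 50388.

50388


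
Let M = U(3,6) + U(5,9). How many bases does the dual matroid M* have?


(M1+M2)* = M1* + M2*.
M1* = U(3,6), bases: C(6,3) = 20.
M2* = U(4,9), bases: C(9,4) = 126.
|B(M*)| = 20 * 126 = 2520.

2520


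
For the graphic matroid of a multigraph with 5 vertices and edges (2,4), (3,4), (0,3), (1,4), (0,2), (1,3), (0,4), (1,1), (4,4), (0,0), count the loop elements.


In a graphic matroid, a loop is a self-loop edge (u,u) with rank 0.
Examining all 10 edges for self-loops...
Self-loops found: (1,1), (4,4), (0,0)
Number of loops = 3.

3


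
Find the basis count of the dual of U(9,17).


The dual of U(r,n) is U(n-r, n) = U(8,17).
Bases of U(8,17) are all (8)-element subsets.
|B(M*)| = C(17,8) = 24310.

24310


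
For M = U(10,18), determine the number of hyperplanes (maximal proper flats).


Hyperplanes of U(10,18) are flats of rank 9.
In a uniform matroid, these are exactly the (9)-element subsets.
Count = C(18,9) = 18! / (9! * 9!) = 48620.

48620


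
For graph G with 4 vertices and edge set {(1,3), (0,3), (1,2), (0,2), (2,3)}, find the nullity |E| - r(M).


Cycle rank (nullity) = |E| - r(M) = |E| - (|V| - c).
|E| = 5, |V| = 4, c = 1.
Nullity = 5 - (4 - 1) = 5 - 3 = 2.

2


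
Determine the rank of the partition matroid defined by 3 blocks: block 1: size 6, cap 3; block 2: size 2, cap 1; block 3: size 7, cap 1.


Rank of a partition matroid = sum of min(|Si|, ci) for each block.
= min(6,3) + min(2,1) + min(7,1)
= 3 + 1 + 1
= 5.

5


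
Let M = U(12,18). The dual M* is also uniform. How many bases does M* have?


The dual of U(r,n) is U(n-r, n) = U(6,18).
Bases of U(6,18) are all (6)-element subsets.
|B(M*)| = (18 choose 6) = 18564.

18564


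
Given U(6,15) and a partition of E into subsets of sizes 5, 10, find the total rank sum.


r(Ai) = min(|Ai|, 6) for each part.
Sum = min(5,6) + min(10,6)
    = 5 + 6
    = 11.

11


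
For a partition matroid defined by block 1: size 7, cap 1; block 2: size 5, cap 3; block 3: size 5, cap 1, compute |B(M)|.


A basis picks exactly ci elements from block i.
Number of bases = product of C(|Si|, ci).
= C(7,1) * C(5,3) * C(5,1)
= 7 * 10 * 5
= 350.

350


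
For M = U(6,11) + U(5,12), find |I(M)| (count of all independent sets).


For a direct sum, |I(M1+M2)| = |I(M1)| * |I(M2)|.
|I(U(6,11))| = sum C(11,k) for k=0..6 = 1486.
|I(U(5,12))| = sum C(12,k) for k=0..5 = 1586.
Total = 1486 * 1586 = 2356796.

2356796


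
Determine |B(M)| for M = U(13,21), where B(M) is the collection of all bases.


Bases of U(13,21) are all 13-element subsets of the 21-element ground set.
Number of bases = C(21,13).
(21 choose 13) = 203490.

203490


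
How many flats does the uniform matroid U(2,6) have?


Flats of U(2,6): every subset of size < 2 is a flat, plus E itself.
Count = (6 choose 0) + (6 choose 1) + 1
     = 1 + 6 + 1
     = 8.

8


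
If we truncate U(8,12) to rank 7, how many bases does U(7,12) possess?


Truncating U(8,12) to rank 7 gives U(7,12).
Bases of U(7,12) are all 7-element subsets of 12 elements.
Number of bases = (12 choose 7) = 792.

792


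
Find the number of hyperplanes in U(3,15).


Hyperplanes of U(3,15) are flats of rank 2.
In a uniform matroid, these are exactly the (2)-element subsets.
Count = C(15,2) = 15! / (2! * 13!) = 105.

105


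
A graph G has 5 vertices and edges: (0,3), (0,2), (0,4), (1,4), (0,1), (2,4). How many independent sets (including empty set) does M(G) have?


An independent set in a graphic matroid is an acyclic edge subset.
G has 5 vertices and 6 edges.
Enumerate all 2^6 = 64 subsets, checking for acyclicity.
Total independent sets = 48.

48


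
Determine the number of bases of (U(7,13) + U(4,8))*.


(M1+M2)* = M1* + M2*.
M1* = U(6,13), bases: C(13,6) = 1716.
M2* = U(4,8), bases: C(8,4) = 70.
|B(M*)| = 1716 * 70 = 120120.

120120


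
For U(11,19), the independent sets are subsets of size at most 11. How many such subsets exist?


Independent sets of U(11,19) are all subsets of size <= 11.
Count = C(19,0) + C(19,1) + C(19,2) + C(19,3) + C(19,4) + C(19,5) + C(19,6) + C(19,7) + C(19,8) + C(19,9) + C(19,10) + C(19,11)
     = 1 + 19 + 171 + 969 + 3876 + 11628 + 27132 + 50388 + 75582 + 92378 + 92378 + 75582
     = 430104.

430104


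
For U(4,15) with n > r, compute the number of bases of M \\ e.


Deleting e from U(4,15) gives U(4,14) since n > r.
Bases of U(4,14) = C(14,4) = (14 * 13 * 12 * 11) / (1 * 2 * 3 * 4) = 1001.

1001


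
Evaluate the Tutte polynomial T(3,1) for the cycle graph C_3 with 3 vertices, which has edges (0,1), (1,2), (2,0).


T(C_3; x,y) = x + x^2 + ... + x^(2) + y.
T(3,1) = 3^1 + 3^2 + 1
= 3 + 9 + 1
= 13.

13


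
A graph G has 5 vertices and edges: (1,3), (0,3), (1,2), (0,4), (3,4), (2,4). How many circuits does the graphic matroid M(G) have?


A circuit in a graphic matroid = edge set of a simple cycle.
G has 5 vertices and 6 edges.
Enumerating all minimal edge subsets forming cycles...
Total circuits found: 3.

3


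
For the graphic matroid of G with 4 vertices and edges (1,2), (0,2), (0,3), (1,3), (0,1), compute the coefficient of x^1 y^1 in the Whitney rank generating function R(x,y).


R(x,y) = sum over A in 2^E of x^(r(E)-r(A)) * y^(|A|-r(A)).
G has 4 vertices, 5 edges. r(E) = 3.
Enumerate all 2^5 = 32 subsets.
Count subsets with r(E)-r(A)=1 and |A|-r(A)=1: 2.

2


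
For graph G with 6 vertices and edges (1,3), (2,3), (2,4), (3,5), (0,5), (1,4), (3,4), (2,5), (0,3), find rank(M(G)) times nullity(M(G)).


r(M) = |V| - c = 6 - 1 = 5.
nullity = |E| - r(M) = 9 - 5 = 4.
Product = 5 * 4 = 20.

20


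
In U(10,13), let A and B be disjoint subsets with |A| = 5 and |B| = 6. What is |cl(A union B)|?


|A union B| = 5 + 6 = 11 (disjoint).
In U(10,13), cl(S) = S if |S| < 10, else cl(S) = E.
Since 11 >= 10, cl(A union B) = E.
|cl(A union B)| = 13.

13


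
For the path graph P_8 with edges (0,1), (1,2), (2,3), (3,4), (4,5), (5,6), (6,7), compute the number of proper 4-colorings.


P(P_8, k) = k * (k-1)^(7).
P(4) = 4 * 3^7 = 4 * 2187 = 8748.

8748


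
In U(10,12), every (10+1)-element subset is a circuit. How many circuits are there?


In U(10,12), circuits are the (11)-element subsets.
Any set of 11 elements is dependent, and removing any one element gives
an independent set of size 10, so it is a minimal dependent set.
Number of circuits = C(12,11) = 12! / (11! * 1!) = 12.

12


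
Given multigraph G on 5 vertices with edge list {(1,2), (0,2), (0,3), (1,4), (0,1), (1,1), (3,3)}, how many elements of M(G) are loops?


In a graphic matroid, a loop is a self-loop edge (u,u) with rank 0.
Examining all 7 edges for self-loops...
Self-loops found: (1,1), (3,3)
Number of loops = 2.

2


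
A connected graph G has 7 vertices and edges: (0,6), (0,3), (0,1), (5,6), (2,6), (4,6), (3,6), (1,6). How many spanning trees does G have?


By Kirchhoff's matrix tree theorem, the number of spanning trees equals
the determinant of any cofactor of the Laplacian matrix L.
G has 7 vertices and 8 edges.
Computing the (6 x 6) cofactor determinant gives 8.

8


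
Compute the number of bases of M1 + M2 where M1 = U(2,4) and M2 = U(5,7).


Bases of a direct sum M1 + M2: |B| = |B(M1)| * |B(M2)|.
|B(U(2,4))| = C(4,2) = 6.
|B(U(5,7))| = C(7,5) = 21.
Total bases = 6 * 21 = 126.

126


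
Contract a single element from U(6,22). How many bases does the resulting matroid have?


Contracting e from U(6,22) gives U(5,21).
Bases of U(5,21) = (21 choose 5) = 20349.

20349


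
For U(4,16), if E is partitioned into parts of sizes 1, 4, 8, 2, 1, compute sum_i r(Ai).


r(Ai) = min(|Ai|, 4) for each part.
Sum = min(1,4) + min(4,4) + min(8,4) + min(2,4) + min(1,4)
    = 1 + 4 + 4 + 2 + 1
    = 12.

12


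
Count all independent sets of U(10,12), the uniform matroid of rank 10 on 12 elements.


Independent sets of U(10,12) are all subsets of size <= 10.
Count = (12 choose 0) + (12 choose 1) + (12 choose 2) + (12 choose 3) + (12 choose 4) + (12 choose 5) + (12 choose 6) + (12 choose 7) + (12 choose 8) + (12 choose 9) + (12 choose 10)
     = 1 + 12 + 66 + 220 + 495 + 792 + 924 + 792 + 495 + 220 + 66
     = 4083.

4083


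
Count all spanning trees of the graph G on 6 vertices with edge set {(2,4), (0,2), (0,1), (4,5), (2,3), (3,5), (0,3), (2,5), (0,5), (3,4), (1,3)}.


By Kirchhoff's matrix tree theorem, the number of spanning trees equals
the determinant of any cofactor of the Laplacian matrix L.
G has 6 vertices and 11 edges.
Computing the (5 x 5) cofactor determinant gives 185.

185


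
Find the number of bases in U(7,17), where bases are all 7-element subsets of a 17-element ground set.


Bases of U(7,17) are all 7-element subsets of the 17-element ground set.
Number of bases = C(17,7).
C(17,7) = 19448.

19448


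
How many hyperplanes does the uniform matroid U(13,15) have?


Hyperplanes of U(13,15) are flats of rank 12.
In a uniform matroid, these are exactly the (12)-element subsets.
Count = (15 choose 12) = 455.

455


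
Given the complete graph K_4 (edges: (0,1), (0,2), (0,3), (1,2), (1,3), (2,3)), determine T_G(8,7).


T(K_4; x,y) = x^3 + 3x^2 + 4xy + 2x + y^3 + 3y^2 + 2y.
Substituting x=8, y=7:
= 512 + 192 + 224 + 16 + 343 + 147 + 14
= 1448.

1448


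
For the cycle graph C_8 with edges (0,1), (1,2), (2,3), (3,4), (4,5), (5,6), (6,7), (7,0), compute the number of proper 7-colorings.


P(C_8, k) = (k-1)^8 + (-1)^8*(k-1).
P(7) = (6)^8 + 6
= 1679616 + 6 = 1679622.

1679622


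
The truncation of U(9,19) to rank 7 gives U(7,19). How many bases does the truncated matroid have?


Truncating U(9,19) to rank 7 gives U(7,19).
Bases of U(7,19) are all 7-element subsets of 19 elements.
Number of bases = (19 choose 7) = 50388.

50388


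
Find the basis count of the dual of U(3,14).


The dual of U(r,n) is U(n-r, n) = U(11,14).
Bases of U(11,14) are all (11)-element subsets.
|B(M*)| = C(14,11) = 364.

364


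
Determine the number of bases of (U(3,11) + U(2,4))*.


(M1+M2)* = M1* + M2*.
M1* = U(8,11), bases: C(11,8) = 165.
M2* = U(2,4), bases: C(4,2) = 6.
|B(M*)| = 165 * 6 = 990.

990


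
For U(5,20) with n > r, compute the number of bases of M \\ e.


Deleting e from U(5,20) gives U(5,19) since n > r.
Bases of U(5,19) = (19 choose 5) = 11628.

11628


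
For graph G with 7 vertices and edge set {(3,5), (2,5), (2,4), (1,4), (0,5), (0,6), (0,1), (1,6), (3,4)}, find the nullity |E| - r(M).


Cycle rank (nullity) = |E| - r(M) = |E| - (|V| - c).
|E| = 9, |V| = 7, c = 1.
Nullity = 9 - (7 - 1) = 9 - 6 = 3.

3


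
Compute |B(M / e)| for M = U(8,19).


Contracting e from U(8,19) gives U(7,18).
Bases of U(7,18) = C(18,7) = 18! / (7! * 11!) = 31824.

31824


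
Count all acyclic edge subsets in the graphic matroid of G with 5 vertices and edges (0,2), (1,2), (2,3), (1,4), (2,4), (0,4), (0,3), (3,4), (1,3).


An independent set in a graphic matroid is an acyclic edge subset.
G has 5 vertices and 9 edges.
Enumerate all 2^9 = 512 subsets, checking for acyclicity.
Total independent sets = 198.

198


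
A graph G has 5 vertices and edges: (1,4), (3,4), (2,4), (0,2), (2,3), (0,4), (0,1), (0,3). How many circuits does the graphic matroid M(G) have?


A circuit in a graphic matroid = edge set of a simple cycle.
G has 5 vertices and 8 edges.
Enumerating all minimal edge subsets forming cycles...
Total circuits found: 12.

12


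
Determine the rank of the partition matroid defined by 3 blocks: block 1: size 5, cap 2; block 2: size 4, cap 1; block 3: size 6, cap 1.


Rank of a partition matroid = sum of min(|Si|, ci) for each block.
= min(5,2) + min(4,1) + min(6,1)
= 2 + 1 + 1
= 4.

4


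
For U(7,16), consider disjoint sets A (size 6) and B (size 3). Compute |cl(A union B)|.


|A union B| = 6 + 3 = 9 (disjoint).
In U(7,16), cl(S) = S if |S| < 7, else cl(S) = E.
Since 9 >= 7, cl(A union B) = E.
|cl(A union B)| = 16.

16


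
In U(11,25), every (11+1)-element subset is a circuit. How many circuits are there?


In U(11,25), circuits are the (12)-element subsets.
Any set of 12 elements is dependent, and removing any one element gives
an independent set of size 11, so it is a minimal dependent set.
Number of circuits = C(25,12) = 5200300.

5200300


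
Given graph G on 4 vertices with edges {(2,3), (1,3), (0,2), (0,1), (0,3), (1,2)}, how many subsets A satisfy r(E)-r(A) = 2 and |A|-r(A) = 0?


R(x,y) = sum over A in 2^E of x^(r(E)-r(A)) * y^(|A|-r(A)).
G has 4 vertices, 6 edges. r(E) = 3.
Enumerate all 2^6 = 64 subsets.
Count subsets with r(E)-r(A)=2 and |A|-r(A)=0: 6.

6


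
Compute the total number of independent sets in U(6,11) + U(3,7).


For a direct sum, |I(M1+M2)| = |I(M1)| * |I(M2)|.
|I(U(6,11))| = sum C(11,k) for k=0..6 = 1486.
|I(U(3,7))| = sum C(7,k) for k=0..3 = 64.
Total = 1486 * 64 = 95104.

95104


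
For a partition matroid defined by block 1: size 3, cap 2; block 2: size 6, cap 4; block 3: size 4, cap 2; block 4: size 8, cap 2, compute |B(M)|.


A basis picks exactly ci elements from block i.
Number of bases = product of C(|Si|, ci).
= C(3,2) * C(6,4) * C(4,2) * C(8,2)
= 3 * 15 * 6 * 28
= 7560.

7560


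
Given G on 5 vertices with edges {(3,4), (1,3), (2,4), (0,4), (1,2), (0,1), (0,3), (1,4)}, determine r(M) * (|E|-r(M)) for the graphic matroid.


r(M) = |V| - c = 5 - 1 = 4.
nullity = |E| - r(M) = 8 - 4 = 4.
Product = 4 * 4 = 16.

16


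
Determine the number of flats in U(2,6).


Flats of U(2,6): every subset of size < 2 is a flat, plus E itself.
Count = (6 choose 0) + (6 choose 1) + 1
     = 1 + 6 + 1
     = 8.

8


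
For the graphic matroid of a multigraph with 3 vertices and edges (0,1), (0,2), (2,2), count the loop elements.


In a graphic matroid, a loop is a self-loop edge (u,u) with rank 0.
Examining all 3 edges for self-loops...
Self-loops found: (2,2)
Number of loops = 1.

1
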